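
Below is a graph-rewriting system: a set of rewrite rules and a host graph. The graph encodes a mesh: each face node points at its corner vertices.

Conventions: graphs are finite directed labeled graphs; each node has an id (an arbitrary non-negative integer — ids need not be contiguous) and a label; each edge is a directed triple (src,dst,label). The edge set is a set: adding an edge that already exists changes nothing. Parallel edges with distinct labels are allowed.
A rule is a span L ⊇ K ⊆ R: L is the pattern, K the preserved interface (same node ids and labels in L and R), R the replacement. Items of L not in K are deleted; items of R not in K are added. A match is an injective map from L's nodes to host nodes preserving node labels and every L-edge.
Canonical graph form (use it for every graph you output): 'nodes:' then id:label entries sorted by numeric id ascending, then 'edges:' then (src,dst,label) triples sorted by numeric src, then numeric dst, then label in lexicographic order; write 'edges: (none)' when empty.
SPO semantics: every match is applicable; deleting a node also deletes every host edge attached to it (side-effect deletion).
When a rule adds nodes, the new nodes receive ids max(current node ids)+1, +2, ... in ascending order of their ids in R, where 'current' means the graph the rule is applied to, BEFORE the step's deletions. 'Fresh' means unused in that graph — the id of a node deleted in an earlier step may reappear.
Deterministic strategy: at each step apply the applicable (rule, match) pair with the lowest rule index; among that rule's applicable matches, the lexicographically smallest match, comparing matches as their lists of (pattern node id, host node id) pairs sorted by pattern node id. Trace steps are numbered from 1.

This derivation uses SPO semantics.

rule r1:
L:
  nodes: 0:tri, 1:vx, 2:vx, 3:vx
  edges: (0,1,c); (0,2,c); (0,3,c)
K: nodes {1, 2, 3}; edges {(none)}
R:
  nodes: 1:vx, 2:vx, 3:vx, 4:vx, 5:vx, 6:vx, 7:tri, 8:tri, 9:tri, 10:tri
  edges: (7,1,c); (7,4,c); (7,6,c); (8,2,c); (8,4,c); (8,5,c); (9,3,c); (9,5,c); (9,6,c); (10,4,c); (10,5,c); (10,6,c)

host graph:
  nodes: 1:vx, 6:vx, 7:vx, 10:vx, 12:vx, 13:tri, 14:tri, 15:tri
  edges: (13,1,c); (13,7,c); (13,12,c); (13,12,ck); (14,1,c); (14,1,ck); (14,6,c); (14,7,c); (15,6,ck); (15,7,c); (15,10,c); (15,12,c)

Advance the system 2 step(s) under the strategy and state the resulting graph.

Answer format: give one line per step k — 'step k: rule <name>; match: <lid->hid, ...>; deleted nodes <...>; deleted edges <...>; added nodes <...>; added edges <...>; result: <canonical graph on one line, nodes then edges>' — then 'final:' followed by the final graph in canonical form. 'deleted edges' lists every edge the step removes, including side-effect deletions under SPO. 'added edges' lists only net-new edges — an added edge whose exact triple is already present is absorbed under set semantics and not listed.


step 1: rule r1; match: 0->13, 1->1, 2->7, 3->12; deleted nodes 13; deleted edges (13,1,c); (13,7,c); (13,12,c); (13,12,ck); added nodes 16, 17, 18, 19, 20, 21, 22; added edges (19,1,c); (19,16,c); (19,18,c); (20,7,c); (20,16,c); (20,17,c); (21,12,c); (21,17,c); (21,18,c); (22,16,c); (22,17,c); (22,18,c); result: nodes: 1:vx, 6:vx, 7:vx, 10:vx, 12:vx, 14:tri, 15:tri, 16:vx, 17:vx, 18:vx, 19:tri, 20:tri, 21:tri, 22:tri edges: (14,1,c); (14,1,ck); (14,6,c); (14,7,c); (15,6,ck); (15,7,c); (15,10,c); (15,12,c); (19,1,c); (19,16,c); (19,18,c); (20,7,c); (20,16,c); (20,17,c); (21,12,c); (21,17,c); (21,18,c); (22,16,c); (22,17,c); (22,18,c)
step 2: rule r1; match: 0->14, 1->1, 2->6, 3->7; deleted nodes 14; deleted edges (14,1,c); (14,1,ck); (14,6,c); (14,7,c); added nodes 23, 24, 25, 26, 27, 28, 29; added edges (26,1,c); (26,23,c); (26,25,c); (27,6,c); (27,23,c); (27,24,c); (28,7,c); (28,24,c); (28,25,c); (29,23,c); (29,24,c); (29,25,c); result: nodes: 1:vx, 6:vx, 7:vx, 10:vx, 12:vx, 15:tri, 16:vx, 17:vx, 18:vx, 19:tri, 20:tri, 21:tri, 22:tri, 23:vx, 24:vx, 25:vx, 26:tri, 27:tri, 28:tri, 29:tri edges: (15,6,ck); (15,7,c); (15,10,c); (15,12,c); (19,1,c); (19,16,c); (19,18,c); (20,7,c); (20,16,c); (20,17,c); (21,12,c); (21,17,c); (21,18,c); (22,16,c); (22,17,c); (22,18,c); (26,1,c); (26,23,c); (26,25,c); (27,6,c); (27,23,c); (27,24,c); (28,7,c); (28,24,c); (28,25,c); (29,23,c); (29,24,c); (29,25,c)
final:
nodes: 1:vx, 6:vx, 7:vx, 10:vx, 12:vx, 15:tri, 16:vx, 17:vx, 18:vx, 19:tri, 20:tri, 21:tri, 22:tri, 23:vx, 24:vx, 25:vx, 26:tri, 27:tri, 28:tri, 29:tri
edges: (15,6,ck); (15,7,c); (15,10,c); (15,12,c); (19,1,c); (19,16,c); (19,18,c); (20,7,c); (20,16,c); (20,17,c); (21,12,c); (21,17,c); (21,18,c); (22,16,c); (22,17,c); (22,18,c); (26,1,c); (26,23,c); (26,25,c); (27,6,c); (27,23,c); (27,24,c); (28,7,c); (28,24,c); (28,25,c); (29,23,c); (29,24,c); (29,25,c)


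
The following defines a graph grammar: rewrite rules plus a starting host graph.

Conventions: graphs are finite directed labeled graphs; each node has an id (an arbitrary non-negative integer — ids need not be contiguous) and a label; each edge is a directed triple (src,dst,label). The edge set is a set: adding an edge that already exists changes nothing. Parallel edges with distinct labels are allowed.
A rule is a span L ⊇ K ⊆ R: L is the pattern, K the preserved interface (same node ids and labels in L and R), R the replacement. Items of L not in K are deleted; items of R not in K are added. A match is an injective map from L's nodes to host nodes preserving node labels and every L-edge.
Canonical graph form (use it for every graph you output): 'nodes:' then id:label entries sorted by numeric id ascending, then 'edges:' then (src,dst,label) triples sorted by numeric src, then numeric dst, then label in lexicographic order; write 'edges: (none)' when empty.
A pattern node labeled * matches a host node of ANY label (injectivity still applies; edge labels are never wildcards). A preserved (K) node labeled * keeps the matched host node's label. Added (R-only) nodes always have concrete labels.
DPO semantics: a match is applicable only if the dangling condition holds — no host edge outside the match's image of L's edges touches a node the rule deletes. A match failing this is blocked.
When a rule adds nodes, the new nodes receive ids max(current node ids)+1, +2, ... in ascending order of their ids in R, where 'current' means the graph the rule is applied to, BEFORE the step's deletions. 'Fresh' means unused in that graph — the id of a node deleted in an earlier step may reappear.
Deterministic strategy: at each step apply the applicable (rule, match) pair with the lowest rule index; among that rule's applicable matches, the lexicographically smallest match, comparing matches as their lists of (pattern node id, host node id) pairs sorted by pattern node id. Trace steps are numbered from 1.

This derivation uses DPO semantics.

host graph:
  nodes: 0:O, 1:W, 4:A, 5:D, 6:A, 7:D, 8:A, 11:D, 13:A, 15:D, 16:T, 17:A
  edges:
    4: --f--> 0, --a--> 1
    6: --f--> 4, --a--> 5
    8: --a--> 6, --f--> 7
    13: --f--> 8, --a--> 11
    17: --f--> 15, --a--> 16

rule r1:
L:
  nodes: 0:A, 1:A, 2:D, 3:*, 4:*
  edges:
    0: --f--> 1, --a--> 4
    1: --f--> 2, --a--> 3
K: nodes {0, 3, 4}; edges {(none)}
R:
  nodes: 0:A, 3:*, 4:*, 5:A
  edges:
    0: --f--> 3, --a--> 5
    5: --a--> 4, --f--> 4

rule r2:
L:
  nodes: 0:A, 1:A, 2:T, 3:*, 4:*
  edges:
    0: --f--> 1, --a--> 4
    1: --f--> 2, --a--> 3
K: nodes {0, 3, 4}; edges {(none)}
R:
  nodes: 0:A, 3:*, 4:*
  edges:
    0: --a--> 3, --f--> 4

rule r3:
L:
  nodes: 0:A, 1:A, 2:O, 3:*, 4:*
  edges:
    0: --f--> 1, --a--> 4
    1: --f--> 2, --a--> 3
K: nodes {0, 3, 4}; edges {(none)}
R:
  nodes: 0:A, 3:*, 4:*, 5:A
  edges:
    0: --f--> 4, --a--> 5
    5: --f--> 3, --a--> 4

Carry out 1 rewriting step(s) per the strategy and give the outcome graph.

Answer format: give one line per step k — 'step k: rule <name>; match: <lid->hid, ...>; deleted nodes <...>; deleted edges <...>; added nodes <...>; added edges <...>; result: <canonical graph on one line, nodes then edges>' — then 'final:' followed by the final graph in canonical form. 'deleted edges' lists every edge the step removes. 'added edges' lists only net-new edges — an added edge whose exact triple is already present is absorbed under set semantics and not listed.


step 1: rule r1; match: 0->13, 1->8, 2->7, 3->6, 4->11; deleted nodes 7, 8; deleted edges (8,6,a); (8,7,f); (13,8,f); (13,11,a); added nodes 18; added edges (13,6,f); (13,18,a); (18,11,a); (18,11,f); result: nodes: 0:O, 1:W, 4:A, 5:D, 6:A, 11:D, 13:A, 15:D, 16:T, 17:A, 18:A edges: (4,0,f); (4,1,a); (6,4,f); (6,5,a); (13,6,f); (13,18,a); (17,15,f); (17,16,a); (18,11,a); (18,11,f)
final:
nodes: 0:O, 1:W, 4:A, 5:D, 6:A, 11:D, 13:A, 15:D, 16:T, 17:A, 18:A
edges: (4,0,f); (4,1,a); (6,4,f); (6,5,a); (13,6,f); (13,18,a); (17,15,f); (17,16,a); (18,11,a); (18,11,f)


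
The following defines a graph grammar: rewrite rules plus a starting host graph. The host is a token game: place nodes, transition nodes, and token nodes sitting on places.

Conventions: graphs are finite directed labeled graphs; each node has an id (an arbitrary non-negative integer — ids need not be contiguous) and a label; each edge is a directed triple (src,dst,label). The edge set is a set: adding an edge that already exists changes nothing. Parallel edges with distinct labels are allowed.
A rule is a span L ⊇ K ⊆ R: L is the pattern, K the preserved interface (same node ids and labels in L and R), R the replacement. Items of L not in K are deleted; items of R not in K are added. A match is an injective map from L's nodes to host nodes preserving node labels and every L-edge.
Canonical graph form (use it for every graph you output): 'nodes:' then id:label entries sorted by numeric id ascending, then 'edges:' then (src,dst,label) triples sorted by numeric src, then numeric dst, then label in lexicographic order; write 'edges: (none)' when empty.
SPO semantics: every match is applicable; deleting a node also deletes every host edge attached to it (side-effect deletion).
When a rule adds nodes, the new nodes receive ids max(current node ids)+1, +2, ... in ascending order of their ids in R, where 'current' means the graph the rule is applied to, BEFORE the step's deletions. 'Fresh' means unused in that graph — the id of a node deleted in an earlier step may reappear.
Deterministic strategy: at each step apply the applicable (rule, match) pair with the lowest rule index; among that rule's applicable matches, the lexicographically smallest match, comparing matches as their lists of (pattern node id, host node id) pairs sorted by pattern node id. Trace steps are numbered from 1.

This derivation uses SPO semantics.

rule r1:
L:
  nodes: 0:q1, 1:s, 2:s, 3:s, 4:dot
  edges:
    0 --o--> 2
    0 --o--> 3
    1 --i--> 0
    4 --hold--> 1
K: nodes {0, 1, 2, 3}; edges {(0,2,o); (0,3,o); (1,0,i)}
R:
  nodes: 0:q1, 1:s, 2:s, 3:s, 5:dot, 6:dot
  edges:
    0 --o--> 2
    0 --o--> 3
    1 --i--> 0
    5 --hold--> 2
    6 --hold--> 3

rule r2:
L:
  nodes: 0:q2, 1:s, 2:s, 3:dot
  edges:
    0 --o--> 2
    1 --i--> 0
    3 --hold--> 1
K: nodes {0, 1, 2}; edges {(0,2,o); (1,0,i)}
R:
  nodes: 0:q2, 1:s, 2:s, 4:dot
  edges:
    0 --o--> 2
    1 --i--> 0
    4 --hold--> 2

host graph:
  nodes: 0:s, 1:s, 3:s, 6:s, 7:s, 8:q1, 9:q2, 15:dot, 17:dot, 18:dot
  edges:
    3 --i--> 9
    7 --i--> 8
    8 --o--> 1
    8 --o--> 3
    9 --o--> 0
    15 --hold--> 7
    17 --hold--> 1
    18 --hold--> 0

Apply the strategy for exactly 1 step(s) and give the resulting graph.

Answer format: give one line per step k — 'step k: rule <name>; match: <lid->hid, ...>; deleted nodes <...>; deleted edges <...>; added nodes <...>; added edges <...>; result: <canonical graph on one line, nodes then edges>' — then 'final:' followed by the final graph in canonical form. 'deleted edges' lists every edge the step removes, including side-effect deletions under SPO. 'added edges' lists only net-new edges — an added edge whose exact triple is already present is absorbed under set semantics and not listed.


step 1: rule r1; match: 0->8, 1->7, 2->1, 3->3, 4->15; deleted nodes 15; deleted edges (15,7,hold); added nodes 19, 20; added edges (19,1,hold); (20,3,hold); result: nodes: 0:s, 1:s, 3:s, 6:s, 7:s, 8:q1, 9:q2, 17:dot, 18:dot, 19:dot, 20:dot edges: (3,9,i); (7,8,i); (8,1,o); (8,3,o); (9,0,o); (17,1,hold); (18,0,hold); (19,1,hold); (20,3,hold)
final:
nodes: 0:s, 1:s, 3:s, 6:s, 7:s, 8:q1, 9:q2, 17:dot, 18:dot, 19:dot, 20:dot
edges: (3,9,i); (7,8,i); (8,1,o); (8,3,o); (9,0,o); (17,1,hold); (18,0,hold); (19,1,hold); (20,3,hold)


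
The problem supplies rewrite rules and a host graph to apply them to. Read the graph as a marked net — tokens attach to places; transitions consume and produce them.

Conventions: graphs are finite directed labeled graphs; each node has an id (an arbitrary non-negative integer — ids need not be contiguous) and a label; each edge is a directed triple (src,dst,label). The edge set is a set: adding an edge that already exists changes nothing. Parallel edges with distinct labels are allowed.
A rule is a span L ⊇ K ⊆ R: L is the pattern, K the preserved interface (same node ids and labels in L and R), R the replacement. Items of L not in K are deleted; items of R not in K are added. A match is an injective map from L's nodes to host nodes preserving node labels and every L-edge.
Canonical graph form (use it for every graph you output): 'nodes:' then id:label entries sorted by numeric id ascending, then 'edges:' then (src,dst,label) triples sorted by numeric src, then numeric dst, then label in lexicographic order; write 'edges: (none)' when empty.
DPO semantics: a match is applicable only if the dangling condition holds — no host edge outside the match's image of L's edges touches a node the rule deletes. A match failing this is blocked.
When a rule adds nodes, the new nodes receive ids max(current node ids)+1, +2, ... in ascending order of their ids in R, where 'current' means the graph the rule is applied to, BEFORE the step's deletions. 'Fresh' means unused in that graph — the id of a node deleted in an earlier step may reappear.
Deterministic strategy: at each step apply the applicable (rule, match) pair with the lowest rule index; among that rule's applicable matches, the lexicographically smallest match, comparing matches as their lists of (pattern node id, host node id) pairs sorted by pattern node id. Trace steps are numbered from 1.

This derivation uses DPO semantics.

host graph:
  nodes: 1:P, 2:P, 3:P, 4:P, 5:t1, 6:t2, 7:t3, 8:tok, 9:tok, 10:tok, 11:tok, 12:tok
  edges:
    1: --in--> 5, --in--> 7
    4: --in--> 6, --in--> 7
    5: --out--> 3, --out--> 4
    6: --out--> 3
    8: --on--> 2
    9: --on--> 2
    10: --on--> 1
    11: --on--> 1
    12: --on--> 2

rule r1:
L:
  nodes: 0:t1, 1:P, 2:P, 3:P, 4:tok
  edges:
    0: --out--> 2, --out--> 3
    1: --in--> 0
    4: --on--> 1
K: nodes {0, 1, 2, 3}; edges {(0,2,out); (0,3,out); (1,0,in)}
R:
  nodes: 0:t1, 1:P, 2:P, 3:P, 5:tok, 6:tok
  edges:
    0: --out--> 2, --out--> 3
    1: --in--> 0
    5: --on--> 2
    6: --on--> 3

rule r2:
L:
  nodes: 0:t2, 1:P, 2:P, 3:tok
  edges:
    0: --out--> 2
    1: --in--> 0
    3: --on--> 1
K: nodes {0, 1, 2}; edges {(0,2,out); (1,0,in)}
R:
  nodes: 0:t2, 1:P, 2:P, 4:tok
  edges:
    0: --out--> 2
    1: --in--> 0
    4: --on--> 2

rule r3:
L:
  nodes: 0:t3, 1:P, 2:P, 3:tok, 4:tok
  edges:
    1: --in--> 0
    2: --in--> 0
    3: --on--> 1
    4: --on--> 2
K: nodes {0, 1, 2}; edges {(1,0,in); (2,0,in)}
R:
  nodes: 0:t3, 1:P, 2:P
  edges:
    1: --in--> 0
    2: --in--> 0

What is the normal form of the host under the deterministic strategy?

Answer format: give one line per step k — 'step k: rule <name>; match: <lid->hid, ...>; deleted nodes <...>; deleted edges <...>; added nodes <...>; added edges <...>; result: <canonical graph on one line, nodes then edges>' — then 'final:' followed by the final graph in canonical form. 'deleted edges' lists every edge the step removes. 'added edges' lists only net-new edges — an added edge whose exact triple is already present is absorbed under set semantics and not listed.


step 1: rule r1; match: 0->5, 1->1, 2->3, 3->4, 4->10; deleted nodes 10; deleted edges (10,1,on); added nodes 13, 14; added edges (13,3,on); (14,4,on); result: nodes: 1:P, 2:P, 3:P, 4:P, 5:t1, 6:t2, 7:t3, 8:tok, 9:tok, 11:tok, 12:tok, 13:tok, 14:tok edges: (1,5,in); (1,7,in); (4,6,in); (4,7,in); (5,3,out); (5,4,out); (6,3,out); (8,2,on); (9,2,on); (11,1,on); (12,2,on); (13,3,on); (14,4,on)
step 2: rule r1; match: 0->5, 1->1, 2->3, 3->4, 4->11; deleted nodes 11; deleted edges (11,1,on); added nodes 15, 16; added edges (15,3,on); (16,4,on); result: nodes: 1:P, 2:P, 3:P, 4:P, 5:t1, 6:t2, 7:t3, 8:tok, 9:tok, 12:tok, 13:tok, 14:tok, 15:tok, 16:tok edges: (1,5,in); (1,7,in); (4,6,in); (4,7,in); (5,3,out); (5,4,out); (6,3,out); (8,2,on); (9,2,on); (12,2,on); (13,3,on); (14,4,on); (15,3,on); (16,4,on)
step 3: rule r2; match: 0->6, 1->4, 2->3, 3->14; deleted nodes 14; deleted edges (14,4,on); added nodes 17; added edges (17,3,on); result: nodes: 1:P, 2:P, 3:P, 4:P, 5:t1, 6:t2, 7:t3, 8:tok, 9:tok, 12:tok, 13:tok, 15:tok, 16:tok, 17:tok edges: (1,5,in); (1,7,in); (4,6,in); (4,7,in); (5,3,out); (5,4,out); (6,3,out); (8,2,on); (9,2,on); (12,2,on); (13,3,on); (15,3,on); (16,4,on); (17,3,on)
step 4: rule r2; match: 0->6, 1->4, 2->3, 3->16; deleted nodes 16; deleted edges (16,4,on); added nodes 18; added edges (18,3,on); result: nodes: 1:P, 2:P, 3:P, 4:P, 5:t1, 6:t2, 7:t3, 8:tok, 9:tok, 12:tok, 13:tok, 15:tok, 17:tok, 18:tok edges: (1,5,in); (1,7,in); (4,6,in); (4,7,in); (5,3,out); (5,4,out); (6,3,out); (8,2,on); (9,2,on); (12,2,on); (13,3,on); (15,3,on); (17,3,on); (18,3,on)
final:
nodes: 1:P, 2:P, 3:P, 4:P, 5:t1, 6:t2, 7:t3, 8:tok, 9:tok, 12:tok, 13:tok, 15:tok, 17:tok, 18:tok
edges: (1,5,in); (1,7,in); (4,6,in); (4,7,in); (5,3,out); (5,4,out); (6,3,out); (8,2,on); (9,2,on); (12,2,on); (13,3,on); (15,3,on); (17,3,on); (18,3,on)


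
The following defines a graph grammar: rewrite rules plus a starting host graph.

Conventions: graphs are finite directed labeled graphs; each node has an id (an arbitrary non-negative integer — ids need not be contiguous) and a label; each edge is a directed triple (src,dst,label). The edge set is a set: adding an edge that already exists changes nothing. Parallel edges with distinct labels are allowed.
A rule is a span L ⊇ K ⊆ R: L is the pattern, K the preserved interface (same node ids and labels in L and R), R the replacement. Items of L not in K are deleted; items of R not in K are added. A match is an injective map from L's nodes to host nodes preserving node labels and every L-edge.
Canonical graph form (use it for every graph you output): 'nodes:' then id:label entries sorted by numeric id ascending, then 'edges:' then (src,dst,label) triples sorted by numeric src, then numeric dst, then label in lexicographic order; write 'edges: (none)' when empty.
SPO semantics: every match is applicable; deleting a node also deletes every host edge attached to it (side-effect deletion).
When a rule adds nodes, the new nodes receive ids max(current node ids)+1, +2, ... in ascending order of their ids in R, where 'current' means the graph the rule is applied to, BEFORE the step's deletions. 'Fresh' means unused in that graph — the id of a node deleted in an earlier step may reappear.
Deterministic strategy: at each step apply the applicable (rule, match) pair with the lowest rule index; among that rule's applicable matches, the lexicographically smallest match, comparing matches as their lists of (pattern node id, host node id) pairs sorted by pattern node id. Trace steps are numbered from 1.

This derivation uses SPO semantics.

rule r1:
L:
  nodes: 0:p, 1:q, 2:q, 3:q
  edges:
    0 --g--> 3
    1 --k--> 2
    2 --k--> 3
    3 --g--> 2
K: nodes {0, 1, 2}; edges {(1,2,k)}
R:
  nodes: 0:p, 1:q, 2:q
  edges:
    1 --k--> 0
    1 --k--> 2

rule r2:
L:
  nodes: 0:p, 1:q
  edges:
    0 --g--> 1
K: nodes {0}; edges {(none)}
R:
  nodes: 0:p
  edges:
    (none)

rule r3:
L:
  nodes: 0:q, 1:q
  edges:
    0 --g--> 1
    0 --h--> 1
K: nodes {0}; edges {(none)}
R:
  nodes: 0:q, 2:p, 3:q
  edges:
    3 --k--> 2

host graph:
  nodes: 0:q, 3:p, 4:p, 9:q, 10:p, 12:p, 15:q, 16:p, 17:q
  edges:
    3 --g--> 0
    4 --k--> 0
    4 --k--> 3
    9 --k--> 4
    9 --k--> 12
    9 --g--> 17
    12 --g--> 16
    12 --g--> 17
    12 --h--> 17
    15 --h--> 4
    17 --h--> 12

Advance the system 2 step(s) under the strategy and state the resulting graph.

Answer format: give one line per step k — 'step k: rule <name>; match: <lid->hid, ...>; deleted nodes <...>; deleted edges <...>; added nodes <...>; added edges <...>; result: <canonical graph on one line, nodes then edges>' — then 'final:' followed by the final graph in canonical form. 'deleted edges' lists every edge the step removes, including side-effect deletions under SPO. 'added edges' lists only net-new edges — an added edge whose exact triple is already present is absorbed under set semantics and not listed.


step 1: rule r2; match: 0->3, 1->0; deleted nodes 0; deleted edges (3,0,g); (4,0,k); added nodes (none); added edges (none); result: nodes: 3:p, 4:p, 9:q, 10:p, 12:p, 15:q, 16:p, 17:q edges: (4,3,k); (9,4,k); (9,12,k); (9,17,g); (12,16,g); (12,17,g); (12,17,h); (15,4,h); (17,12,h)
step 2: rule r2; match: 0->12, 1->17; deleted nodes 17; deleted edges (9,17,g); (12,17,g); (12,17,h); (17,12,h); added nodes (none); added edges (none); result: nodes: 3:p, 4:p, 9:q, 10:p, 12:p, 15:q, 16:p edges: (4,3,k); (9,4,k); (9,12,k); (12,16,g); (15,4,h)
final:
nodes: 3:p, 4:p, 9:q, 10:p, 12:p, 15:q, 16:p
edges: (4,3,k); (9,4,k); (9,12,k); (12,16,g); (15,4,h)


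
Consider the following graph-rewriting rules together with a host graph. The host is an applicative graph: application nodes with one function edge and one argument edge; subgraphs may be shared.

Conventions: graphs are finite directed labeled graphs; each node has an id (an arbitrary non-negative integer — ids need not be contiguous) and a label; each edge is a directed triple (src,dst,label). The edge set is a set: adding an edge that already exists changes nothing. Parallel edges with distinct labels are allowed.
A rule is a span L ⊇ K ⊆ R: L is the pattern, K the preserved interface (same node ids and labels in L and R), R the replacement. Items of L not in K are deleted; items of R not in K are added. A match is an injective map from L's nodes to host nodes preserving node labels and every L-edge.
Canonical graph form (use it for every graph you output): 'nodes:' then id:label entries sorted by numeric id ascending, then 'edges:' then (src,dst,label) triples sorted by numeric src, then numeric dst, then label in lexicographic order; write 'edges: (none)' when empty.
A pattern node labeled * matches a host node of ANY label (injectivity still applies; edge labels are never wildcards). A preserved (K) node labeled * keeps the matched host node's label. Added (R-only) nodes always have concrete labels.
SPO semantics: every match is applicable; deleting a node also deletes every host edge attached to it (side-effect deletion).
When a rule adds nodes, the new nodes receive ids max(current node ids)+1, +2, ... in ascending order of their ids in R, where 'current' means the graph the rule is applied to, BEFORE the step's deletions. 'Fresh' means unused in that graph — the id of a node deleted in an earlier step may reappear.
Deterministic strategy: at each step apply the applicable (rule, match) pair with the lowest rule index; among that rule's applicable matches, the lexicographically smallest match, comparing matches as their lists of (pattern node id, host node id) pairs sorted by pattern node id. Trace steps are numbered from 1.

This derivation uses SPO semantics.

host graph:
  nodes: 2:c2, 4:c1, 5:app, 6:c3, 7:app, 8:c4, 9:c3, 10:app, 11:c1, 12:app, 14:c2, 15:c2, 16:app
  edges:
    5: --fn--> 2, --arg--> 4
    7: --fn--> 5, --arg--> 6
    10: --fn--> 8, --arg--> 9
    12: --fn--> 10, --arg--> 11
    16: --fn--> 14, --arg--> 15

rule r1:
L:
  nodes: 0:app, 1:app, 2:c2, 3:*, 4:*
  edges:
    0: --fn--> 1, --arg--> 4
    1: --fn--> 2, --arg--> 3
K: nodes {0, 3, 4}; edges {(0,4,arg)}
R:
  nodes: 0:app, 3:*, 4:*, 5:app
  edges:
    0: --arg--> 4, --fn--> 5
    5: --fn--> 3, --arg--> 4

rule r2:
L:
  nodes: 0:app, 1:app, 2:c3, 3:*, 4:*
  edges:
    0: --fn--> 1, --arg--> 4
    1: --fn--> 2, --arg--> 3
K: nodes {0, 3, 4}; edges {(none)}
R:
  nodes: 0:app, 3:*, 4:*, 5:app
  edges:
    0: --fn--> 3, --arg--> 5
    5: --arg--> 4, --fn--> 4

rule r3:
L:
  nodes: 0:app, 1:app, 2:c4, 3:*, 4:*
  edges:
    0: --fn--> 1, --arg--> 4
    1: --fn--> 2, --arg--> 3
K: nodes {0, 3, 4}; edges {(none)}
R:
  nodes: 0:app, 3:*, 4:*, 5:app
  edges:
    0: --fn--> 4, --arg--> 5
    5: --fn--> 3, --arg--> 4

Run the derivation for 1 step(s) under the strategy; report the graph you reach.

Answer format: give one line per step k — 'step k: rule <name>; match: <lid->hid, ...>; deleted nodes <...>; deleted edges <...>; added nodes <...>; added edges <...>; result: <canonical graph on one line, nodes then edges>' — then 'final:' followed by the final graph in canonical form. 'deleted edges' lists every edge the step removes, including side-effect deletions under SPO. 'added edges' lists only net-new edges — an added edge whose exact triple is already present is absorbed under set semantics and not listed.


step 1: rule r1; match: 0->7, 1->5, 2->2, 3->4, 4->6; deleted nodes 2, 5; deleted edges (5,2,fn); (5,4,arg); (7,5,fn); added nodes 17; added edges (7,17,fn); (17,4,fn); (17,6,arg); result: nodes: 4:c1, 6:c3, 7:app, 8:c4, 9:c3, 10:app, 11:c1, 12:app, 14:c2, 15:c2, 16:app, 17:app edges: (7,6,arg); (7,17,fn); (10,8,fn); (10,9,arg); (12,10,fn); (12,11,arg); (16,14,fn); (16,15,arg); (17,4,fn); (17,6,arg)
final:
nodes: 4:c1, 6:c3, 7:app, 8:c4, 9:c3, 10:app, 11:c1, 12:app, 14:c2, 15:c2, 16:app, 17:app
edges: (7,6,arg); (7,17,fn); (10,8,fn); (10,9,arg); (12,10,fn); (12,11,arg); (16,14,fn); (16,15,arg); (17,4,fn); (17,6,arg)


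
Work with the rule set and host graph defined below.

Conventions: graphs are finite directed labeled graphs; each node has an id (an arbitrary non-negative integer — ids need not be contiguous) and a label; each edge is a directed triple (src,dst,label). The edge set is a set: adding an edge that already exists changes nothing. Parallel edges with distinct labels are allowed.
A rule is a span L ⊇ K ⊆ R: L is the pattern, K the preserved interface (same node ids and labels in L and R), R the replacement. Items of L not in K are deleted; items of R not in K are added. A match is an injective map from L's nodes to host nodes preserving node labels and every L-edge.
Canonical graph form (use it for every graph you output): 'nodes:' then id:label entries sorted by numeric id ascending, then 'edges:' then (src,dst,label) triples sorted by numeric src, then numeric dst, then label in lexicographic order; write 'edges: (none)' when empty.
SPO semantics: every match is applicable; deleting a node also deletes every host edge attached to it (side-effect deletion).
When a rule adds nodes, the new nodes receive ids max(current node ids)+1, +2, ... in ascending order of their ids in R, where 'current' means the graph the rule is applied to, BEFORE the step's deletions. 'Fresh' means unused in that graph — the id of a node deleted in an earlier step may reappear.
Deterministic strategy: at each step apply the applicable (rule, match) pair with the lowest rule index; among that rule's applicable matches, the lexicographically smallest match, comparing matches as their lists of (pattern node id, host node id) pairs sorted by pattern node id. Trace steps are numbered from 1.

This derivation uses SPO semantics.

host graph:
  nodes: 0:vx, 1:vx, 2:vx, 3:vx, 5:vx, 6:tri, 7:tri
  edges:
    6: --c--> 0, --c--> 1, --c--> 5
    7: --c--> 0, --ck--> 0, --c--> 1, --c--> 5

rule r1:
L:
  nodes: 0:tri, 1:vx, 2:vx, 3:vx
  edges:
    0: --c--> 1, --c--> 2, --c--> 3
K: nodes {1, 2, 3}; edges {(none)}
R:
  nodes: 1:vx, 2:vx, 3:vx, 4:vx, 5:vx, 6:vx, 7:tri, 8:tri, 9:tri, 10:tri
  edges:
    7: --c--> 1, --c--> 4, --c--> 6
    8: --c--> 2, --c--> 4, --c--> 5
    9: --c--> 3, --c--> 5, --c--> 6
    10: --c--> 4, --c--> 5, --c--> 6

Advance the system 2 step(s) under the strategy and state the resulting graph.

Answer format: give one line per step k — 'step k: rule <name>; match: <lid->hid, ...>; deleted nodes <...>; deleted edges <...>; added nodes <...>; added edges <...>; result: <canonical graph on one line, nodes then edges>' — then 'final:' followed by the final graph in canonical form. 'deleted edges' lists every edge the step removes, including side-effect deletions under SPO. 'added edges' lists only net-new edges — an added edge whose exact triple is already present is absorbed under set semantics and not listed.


step 1: rule r1; match: 0->6, 1->0, 2->1, 3->5; deleted nodes 6; deleted edges (6,0,c); (6,1,c); (6,5,c); added nodes 8, 9, 10, 11, 12, 13, 14; added edges (11,0,c); (11,8,c); (11,10,c); (12,1,c); (12,8,c); (12,9,c); (13,5,c); (13,9,c); (13,10,c); (14,8,c); (14,9,c); (14,10,c); result: nodes: 0:vx, 1:vx, 2:vx, 3:vx, 5:vx, 7:tri, 8:vx, 9:vx, 10:vx, 11:tri, 12:tri, 13:tri, 14:tri edges: (7,0,c); (7,0,ck); (7,1,c); (7,5,c); (11,0,c); (11,8,c); (11,10,c); (12,1,c); (12,8,c); (12,9,c); (13,5,c); (13,9,c); (13,10,c); (14,8,c); (14,9,c); (14,10,c)
step 2: rule r1; match: 0->7, 1->0, 2->1, 3->5; deleted nodes 7; deleted edges (7,0,c); (7,0,ck); (7,1,c); (7,5,c); added nodes 15, 16, 17, 18, 19, 20, 21; added edges (18,0,c); (18,15,c); (18,17,c); (19,1,c); (19,15,c); (19,16,c); (20,5,c); (20,16,c); (20,17,c); (21,15,c); (21,16,c); (21,17,c); result: nodes: 0:vx, 1:vx, 2:vx, 3:vx, 5:vx, 8:vx, 9:vx, 10:vx, 11:tri, 12:tri, 13:tri, 14:tri, 15:vx, 16:vx, 17:vx, 18:tri, 19:tri, 20:tri, 21:tri edges: (11,0,c); (11,8,c); (11,10,c); (12,1,c); (12,8,c); (12,9,c); (13,5,c); (13,9,c); (13,10,c); (14,8,c); (14,9,c); (14,10,c); (18,0,c); (18,15,c); (18,17,c); (19,1,c); (19,15,c); (19,16,c); (20,5,c); (20,16,c); (20,17,c); (21,15,c); (21,16,c); (21,17,c)
final:
nodes: 0:vx, 1:vx, 2:vx, 3:vx, 5:vx, 8:vx, 9:vx, 10:vx, 11:tri, 12:tri, 13:tri, 14:tri, 15:vx, 16:vx, 17:vx, 18:tri, 19:tri, 20:tri, 21:tri
edges: (11,0,c); (11,8,c); (11,10,c); (12,1,c); (12,8,c); (12,9,c); (13,5,c); (13,9,c); (13,10,c); (14,8,c); (14,9,c); (14,10,c); (18,0,c); (18,15,c); (18,17,c); (19,1,c); (19,15,c); (19,16,c); (20,5,c); (20,16,c); (20,17,c); (21,15,c); (21,16,c); (21,17,c)


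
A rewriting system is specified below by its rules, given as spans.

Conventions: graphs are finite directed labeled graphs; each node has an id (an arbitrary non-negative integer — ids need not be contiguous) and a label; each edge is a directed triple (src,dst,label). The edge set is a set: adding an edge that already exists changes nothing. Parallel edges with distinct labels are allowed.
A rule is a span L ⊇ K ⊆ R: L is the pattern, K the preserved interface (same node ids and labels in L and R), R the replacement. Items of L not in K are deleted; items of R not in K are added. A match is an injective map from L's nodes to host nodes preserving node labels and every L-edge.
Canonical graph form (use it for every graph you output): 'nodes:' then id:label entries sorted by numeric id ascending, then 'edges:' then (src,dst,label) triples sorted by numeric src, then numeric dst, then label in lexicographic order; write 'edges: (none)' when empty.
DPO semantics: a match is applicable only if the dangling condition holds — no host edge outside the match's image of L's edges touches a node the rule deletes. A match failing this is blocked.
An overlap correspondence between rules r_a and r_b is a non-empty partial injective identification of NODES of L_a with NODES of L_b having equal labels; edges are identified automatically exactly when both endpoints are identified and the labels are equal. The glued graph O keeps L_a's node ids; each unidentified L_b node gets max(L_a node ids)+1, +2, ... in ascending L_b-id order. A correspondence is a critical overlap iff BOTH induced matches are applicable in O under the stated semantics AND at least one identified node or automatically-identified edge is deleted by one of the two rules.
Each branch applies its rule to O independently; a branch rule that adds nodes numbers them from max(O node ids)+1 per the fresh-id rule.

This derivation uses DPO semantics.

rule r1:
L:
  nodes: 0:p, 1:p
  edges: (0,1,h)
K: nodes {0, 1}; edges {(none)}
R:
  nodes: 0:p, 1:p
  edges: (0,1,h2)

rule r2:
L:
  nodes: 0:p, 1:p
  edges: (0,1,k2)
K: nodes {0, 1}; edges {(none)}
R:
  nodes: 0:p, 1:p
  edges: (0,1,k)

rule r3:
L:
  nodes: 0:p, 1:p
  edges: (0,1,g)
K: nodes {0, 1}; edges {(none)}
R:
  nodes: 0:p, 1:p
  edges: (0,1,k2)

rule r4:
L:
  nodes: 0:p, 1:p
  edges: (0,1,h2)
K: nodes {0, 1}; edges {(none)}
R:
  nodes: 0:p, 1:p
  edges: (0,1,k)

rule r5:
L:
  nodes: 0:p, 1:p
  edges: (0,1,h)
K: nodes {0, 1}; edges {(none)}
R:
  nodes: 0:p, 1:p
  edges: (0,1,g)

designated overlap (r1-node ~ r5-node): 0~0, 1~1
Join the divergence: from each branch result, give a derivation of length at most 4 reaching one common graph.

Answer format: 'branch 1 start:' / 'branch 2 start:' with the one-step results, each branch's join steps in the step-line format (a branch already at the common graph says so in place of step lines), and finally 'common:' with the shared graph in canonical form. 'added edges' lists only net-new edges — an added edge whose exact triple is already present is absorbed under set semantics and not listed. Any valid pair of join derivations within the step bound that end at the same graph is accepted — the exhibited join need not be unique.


branch 1 start:
nodes: 0:p, 1:p
edges: (0,1,h2)
branch 2 start:
nodes: 0:p, 1:p
edges: (0,1,g)
branch 1 step 1: rule r4; match: 0->0, 1->1; deleted nodes (none); deleted edges (0,1,h2); added nodes (none); added edges (0,1,k); result: nodes: 0:p, 1:p edges: (0,1,k)
branch 2 step 1: rule r3; match: 0->0, 1->1; deleted nodes (none); deleted edges (0,1,g); added nodes (none); added edges (0,1,k2); result: nodes: 0:p, 1:p edges: (0,1,k2)
branch 2 step 2: rule r2; match: 0->0, 1->1; deleted nodes (none); deleted edges (0,1,k2); added nodes (none); added edges (0,1,k); result: nodes: 0:p, 1:p edges: (0,1,k)
common:
nodes: 0:p, 1:p
edges: (0,1,k)


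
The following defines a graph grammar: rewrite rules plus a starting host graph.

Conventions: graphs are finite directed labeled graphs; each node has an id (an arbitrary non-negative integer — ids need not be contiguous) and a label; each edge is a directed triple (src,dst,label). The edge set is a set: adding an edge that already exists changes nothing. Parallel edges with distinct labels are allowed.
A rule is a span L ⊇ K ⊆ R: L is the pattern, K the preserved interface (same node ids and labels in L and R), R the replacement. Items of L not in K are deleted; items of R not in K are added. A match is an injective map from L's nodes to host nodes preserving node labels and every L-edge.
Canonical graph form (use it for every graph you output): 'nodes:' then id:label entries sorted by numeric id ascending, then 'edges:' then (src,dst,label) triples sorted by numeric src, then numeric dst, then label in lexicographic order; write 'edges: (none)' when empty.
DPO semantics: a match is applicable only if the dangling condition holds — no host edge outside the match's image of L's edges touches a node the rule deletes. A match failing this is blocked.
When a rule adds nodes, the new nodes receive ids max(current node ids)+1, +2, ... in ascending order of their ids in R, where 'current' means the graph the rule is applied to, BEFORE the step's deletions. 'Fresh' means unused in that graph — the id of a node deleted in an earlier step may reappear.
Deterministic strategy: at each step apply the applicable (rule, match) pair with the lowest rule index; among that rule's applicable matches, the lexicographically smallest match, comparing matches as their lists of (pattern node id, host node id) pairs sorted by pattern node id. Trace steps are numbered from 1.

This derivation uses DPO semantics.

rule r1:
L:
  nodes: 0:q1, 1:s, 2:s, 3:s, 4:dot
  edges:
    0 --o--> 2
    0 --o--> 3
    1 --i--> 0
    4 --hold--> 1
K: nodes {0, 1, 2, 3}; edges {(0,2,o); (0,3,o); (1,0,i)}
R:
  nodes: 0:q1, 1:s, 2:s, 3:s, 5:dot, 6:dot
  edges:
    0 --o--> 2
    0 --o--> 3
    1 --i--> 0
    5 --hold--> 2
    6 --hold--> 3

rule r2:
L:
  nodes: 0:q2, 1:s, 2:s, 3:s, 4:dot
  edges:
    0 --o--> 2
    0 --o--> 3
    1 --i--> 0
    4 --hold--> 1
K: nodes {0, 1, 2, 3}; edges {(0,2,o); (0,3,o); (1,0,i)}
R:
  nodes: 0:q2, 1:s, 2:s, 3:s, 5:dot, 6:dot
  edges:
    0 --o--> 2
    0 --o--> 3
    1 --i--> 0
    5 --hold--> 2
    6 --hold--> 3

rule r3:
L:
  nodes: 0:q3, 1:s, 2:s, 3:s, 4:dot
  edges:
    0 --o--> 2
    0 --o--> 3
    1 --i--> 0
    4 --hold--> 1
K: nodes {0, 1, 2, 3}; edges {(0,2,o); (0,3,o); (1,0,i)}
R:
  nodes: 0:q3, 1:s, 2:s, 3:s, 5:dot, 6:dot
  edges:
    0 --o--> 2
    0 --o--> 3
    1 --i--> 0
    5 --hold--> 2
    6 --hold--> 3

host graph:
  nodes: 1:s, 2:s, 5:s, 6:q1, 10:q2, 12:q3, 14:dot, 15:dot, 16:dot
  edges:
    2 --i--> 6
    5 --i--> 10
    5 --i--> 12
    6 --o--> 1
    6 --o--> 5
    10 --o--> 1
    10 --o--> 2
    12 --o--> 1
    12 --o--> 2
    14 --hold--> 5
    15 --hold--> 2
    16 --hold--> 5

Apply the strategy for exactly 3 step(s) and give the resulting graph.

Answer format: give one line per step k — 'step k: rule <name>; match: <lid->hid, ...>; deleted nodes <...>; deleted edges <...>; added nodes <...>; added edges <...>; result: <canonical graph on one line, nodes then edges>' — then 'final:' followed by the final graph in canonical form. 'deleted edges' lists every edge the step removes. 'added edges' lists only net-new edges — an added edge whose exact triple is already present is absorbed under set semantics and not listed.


step 1: rule r1; match: 0->6, 1->2, 2->1, 3->5, 4->15; deleted nodes 15; deleted edges (15,2,hold); added nodes 17, 18; added edges (17,1,hold); (18,5,hold); result: nodes: 1:s, 2:s, 5:s, 6:q1, 10:q2, 12:q3, 14:dot, 16:dot, 17:dot, 18:dot edges: (2,6,i); (5,10,i); (5,12,i); (6,1,o); (6,5,o); (10,1,o); (10,2,o); (12,1,o); (12,2,o); (14,5,hold); (16,5,hold); (17,1,hold); (18,5,hold)
step 2: rule r2; match: 0->10, 1->5, 2->1, 3->2, 4->14; deleted nodes 14; deleted edges (14,5,hold); added nodes 19, 20; added edges (19,1,hold); (20,2,hold); result: nodes: 1:s, 2:s, 5:s, 6:q1, 10:q2, 12:q3, 16:dot, 17:dot, 18:dot, 19:dot, 20:dot edges: (2,6,i); (5,10,i); (5,12,i); (6,1,o); (6,5,o); (10,1,o); (10,2,o); (12,1,o); (12,2,o); (16,5,hold); (17,1,hold); (18,5,hold); (19,1,hold); (20,2,hold)
step 3: rule r1; match: 0->6, 1->2, 2->1, 3->5, 4->20; deleted nodes 20; deleted edges (20,2,hold); added nodes 21, 22; added edges (21,1,hold); (22,5,hold); result: nodes: 1:s, 2:s, 5:s, 6:q1, 10:q2, 12:q3, 16:dot, 17:dot, 18:dot, 19:dot, 21:dot, 22:dot edges: (2,6,i); (5,10,i); (5,12,i); (6,1,o); (6,5,o); (10,1,o); (10,2,o); (12,1,o); (12,2,o); (16,5,hold); (17,1,hold); (18,5,hold); (19,1,hold); (21,1,hold); (22,5,hold)
final:
nodes: 1:s, 2:s, 5:s, 6:q1, 10:q2, 12:q3, 16:dot, 17:dot, 18:dot, 19:dot, 21:dot, 22:dot
edges: (2,6,i); (5,10,i); (5,12,i); (6,1,o); (6,5,o); (10,1,o); (10,2,o); (12,1,o); (12,2,o); (16,5,hold); (17,1,hold); (18,5,hold); (19,1,hold); (21,1,hold); (22,5,hold)


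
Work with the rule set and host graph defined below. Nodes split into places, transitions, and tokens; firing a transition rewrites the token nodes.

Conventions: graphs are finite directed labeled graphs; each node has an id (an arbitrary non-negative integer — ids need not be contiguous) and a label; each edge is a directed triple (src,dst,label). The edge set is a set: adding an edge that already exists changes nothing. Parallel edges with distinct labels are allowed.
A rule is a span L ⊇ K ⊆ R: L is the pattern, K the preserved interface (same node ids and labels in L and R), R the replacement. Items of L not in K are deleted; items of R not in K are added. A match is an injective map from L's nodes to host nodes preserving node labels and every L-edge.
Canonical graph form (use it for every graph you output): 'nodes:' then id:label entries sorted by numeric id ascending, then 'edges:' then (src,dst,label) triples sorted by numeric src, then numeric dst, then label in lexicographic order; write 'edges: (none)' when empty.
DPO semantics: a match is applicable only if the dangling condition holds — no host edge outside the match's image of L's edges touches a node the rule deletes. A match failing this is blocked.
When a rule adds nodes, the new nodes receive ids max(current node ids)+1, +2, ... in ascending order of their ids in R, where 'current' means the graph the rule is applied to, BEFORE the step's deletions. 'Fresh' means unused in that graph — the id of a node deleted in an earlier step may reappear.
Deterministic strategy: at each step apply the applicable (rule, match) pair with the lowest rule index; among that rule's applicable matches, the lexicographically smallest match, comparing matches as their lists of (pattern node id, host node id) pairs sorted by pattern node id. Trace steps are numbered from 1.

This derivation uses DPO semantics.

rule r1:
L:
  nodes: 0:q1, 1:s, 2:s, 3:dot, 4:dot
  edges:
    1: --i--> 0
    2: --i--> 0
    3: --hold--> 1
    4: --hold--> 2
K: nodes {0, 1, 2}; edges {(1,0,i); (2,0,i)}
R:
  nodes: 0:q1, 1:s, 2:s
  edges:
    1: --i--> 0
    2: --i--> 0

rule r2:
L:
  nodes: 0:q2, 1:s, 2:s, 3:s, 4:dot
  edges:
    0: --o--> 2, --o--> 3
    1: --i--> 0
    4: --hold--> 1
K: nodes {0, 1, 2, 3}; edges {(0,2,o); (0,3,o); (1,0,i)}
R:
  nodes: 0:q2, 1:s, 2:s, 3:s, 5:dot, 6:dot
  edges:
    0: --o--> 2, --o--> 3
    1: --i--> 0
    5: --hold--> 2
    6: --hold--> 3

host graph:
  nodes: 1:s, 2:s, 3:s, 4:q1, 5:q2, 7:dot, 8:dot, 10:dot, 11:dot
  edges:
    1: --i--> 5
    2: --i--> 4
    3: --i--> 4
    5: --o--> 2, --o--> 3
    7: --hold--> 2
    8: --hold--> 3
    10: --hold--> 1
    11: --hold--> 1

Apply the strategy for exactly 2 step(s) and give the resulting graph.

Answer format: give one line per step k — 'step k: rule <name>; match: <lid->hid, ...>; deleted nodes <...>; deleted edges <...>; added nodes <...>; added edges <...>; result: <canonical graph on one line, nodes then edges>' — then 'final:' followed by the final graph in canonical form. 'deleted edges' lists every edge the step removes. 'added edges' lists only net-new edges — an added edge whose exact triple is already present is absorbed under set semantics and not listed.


step 1: rule r1; match: 0->4, 1->2, 2->3, 3->7, 4->8; deleted nodes 7, 8; deleted edges (7,2,hold); (8,3,hold); added nodes (none); added edges (none); result: nodes: 1:s, 2:s, 3:s, 4:q1, 5:q2, 10:dot, 11:dot edges: (1,5,i); (2,4,i); (3,4,i); (5,2,o); (5,3,o); (10,1,hold); (11,1,hold)
step 2: rule r2; match: 0->5, 1->1, 2->2, 3->3, 4->10; deleted nodes 10; deleted edges (10,1,hold); added nodes 12, 13; added edges (12,2,hold); (13,3,hold); result: nodes: 1:s, 2:s, 3:s, 4:q1, 5:q2, 11:dot, 12:dot, 13:dot edges: (1,5,i); (2,4,i); (3,4,i); (5,2,o); (5,3,o); (11,1,hold); (12,2,hold); (13,3,hold)
final:
nodes: 1:s, 2:s, 3:s, 4:q1, 5:q2, 11:dot, 12:dot, 13:dot
edges: (1,5,i); (2,4,i); (3,4,i); (5,2,o); (5,3,o); (11,1,hold); (12,2,hold); (13,3,hold)
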